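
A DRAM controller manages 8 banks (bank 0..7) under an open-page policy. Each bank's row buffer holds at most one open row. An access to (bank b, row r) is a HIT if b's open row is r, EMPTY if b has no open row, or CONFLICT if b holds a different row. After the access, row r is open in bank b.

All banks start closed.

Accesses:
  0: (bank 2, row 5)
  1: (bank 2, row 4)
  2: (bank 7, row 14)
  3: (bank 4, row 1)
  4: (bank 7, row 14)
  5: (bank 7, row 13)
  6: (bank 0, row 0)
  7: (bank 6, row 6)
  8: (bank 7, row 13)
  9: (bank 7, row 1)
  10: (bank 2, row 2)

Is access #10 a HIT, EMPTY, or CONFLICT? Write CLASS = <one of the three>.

0: bank 2 row 5 — prev None → EMPTY
1: bank 2 row 4 — prev 5 → CONFLICT
2: bank 7 row 14 — prev None → EMPTY
3: bank 4 row 1 — prev None → EMPTY
4: bank 7 row 14 — prev 14 → HIT
5: bank 7 row 13 — prev 14 → CONFLICT
6: bank 0 row 0 — prev None → EMPTY
7: bank 6 row 6 — prev None → EMPTY
8: bank 7 row 13 — prev 13 → HIT
9: bank 7 row 1 — prev 13 → CONFLICT
10: bank 2 row 2 — prev 4 → CONFLICT

CLASS = CONFLICT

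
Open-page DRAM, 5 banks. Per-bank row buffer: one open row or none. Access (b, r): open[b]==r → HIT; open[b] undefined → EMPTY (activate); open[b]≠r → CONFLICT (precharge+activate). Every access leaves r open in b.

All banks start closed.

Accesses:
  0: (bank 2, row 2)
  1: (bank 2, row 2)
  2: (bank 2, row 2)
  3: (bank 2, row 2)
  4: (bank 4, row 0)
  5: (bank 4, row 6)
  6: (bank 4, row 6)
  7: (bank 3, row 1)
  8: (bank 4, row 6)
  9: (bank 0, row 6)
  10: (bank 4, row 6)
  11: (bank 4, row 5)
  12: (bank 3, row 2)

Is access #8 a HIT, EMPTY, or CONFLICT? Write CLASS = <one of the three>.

CLASS = HIT

#0 (2,2) E
#1 (2,2) H  (was 2)
#2 (2,2) H  (was 2)
#3 (2,2) H  (was 2)
#4 (4,0) E
#5 (4,6) C  (was 0)
#6 (4,6) H  (was 6)
#7 (3,1) E
#8 (4,6) H  (was 6)
#9 (0,6) E
#10 (4,6) H  (was 6)
#11 (4,5) C  (was 6)
#12 (3,2) C  (was 1)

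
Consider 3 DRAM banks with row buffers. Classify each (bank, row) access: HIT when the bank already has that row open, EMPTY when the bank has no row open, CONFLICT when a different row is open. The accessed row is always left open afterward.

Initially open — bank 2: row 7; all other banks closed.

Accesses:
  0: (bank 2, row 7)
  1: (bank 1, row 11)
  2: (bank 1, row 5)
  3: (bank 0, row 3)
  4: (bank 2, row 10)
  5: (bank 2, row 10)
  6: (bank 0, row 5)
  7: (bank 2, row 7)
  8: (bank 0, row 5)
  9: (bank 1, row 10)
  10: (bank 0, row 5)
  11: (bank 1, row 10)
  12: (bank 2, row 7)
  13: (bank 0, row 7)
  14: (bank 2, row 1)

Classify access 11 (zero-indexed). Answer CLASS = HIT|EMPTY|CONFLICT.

CLASS = HIT

  [0] b2 r7: had r7 ⇒ H
  [1] b1 r11: no row ⇒ E
  [2] b1 r5: had r11 ⇒ C
  [3] b0 r3: no row ⇒ E
  [4] b2 r10: had r7 ⇒ C
  [5] b2 r10: had r10 ⇒ H
  [6] b0 r5: had r3 ⇒ C
  [7] b2 r7: had r10 ⇒ C
  [8] b0 r5: had r5 ⇒ H
  [9] b1 r10: had r5 ⇒ C
  [10] b0 r5: had r5 ⇒ H
  [11] b1 r10: had r10 ⇒ H
  [12] b2 r7: had r7 ⇒ H
  [13] b0 r7: had r5 ⇒ C
  [14] b2 r1: had r7 ⇒ C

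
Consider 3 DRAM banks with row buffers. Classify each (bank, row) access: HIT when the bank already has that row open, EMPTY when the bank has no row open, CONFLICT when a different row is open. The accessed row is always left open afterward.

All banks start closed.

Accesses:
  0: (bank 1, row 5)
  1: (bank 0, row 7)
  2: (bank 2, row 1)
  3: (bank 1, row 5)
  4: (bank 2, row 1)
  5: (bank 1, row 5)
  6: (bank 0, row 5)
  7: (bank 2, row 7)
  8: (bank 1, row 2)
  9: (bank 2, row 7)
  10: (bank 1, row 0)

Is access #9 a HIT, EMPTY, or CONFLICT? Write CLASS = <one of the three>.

  [0] b1 r5: no row ⇒ E
  [1] b0 r7: no row ⇒ E
  [2] b2 r1: no row ⇒ E
  [3] b1 r5: had r5 ⇒ H
  [4] b2 r1: had r1 ⇒ H
  [5] b1 r5: had r5 ⇒ H
  [6] b0 r5: had r7 ⇒ C
  [7] b2 r7: had r1 ⇒ C
  [8] b1 r2: had r5 ⇒ C
  [9] b2 r7: had r7 ⇒ H
  [10] b1 r0: had r2 ⇒ C

CLASS = HIT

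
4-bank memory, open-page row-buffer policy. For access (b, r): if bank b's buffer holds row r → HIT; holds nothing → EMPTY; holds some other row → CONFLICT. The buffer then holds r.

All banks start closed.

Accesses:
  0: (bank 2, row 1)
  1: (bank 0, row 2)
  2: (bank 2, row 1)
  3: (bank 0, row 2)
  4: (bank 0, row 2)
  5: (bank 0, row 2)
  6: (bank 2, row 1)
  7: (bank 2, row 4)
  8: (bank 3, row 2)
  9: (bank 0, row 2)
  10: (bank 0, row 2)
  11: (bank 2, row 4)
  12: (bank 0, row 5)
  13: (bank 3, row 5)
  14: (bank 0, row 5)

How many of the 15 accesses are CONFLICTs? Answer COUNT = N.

COUNT = 3

step 0: bank2 None->1 [EMPTY]
step 1: bank0 None->2 [EMPTY]
step 2: bank2 1->1 [HIT]
step 3: bank0 2->2 [HIT]
step 4: bank0 2->2 [HIT]
step 5: bank0 2->2 [HIT]
step 6: bank2 1->1 [HIT]
step 7: bank2 1->4 [CONFLICT]
step 8: bank3 None->2 [EMPTY]
step 9: bank0 2->2 [HIT]
step 10: bank0 2->2 [HIT]
step 11: bank2 4->4 [HIT]
step 12: bank0 2->5 [CONFLICT]
step 13: bank3 2->5 [CONFLICT]
step 14: bank0 5->5 [HIT]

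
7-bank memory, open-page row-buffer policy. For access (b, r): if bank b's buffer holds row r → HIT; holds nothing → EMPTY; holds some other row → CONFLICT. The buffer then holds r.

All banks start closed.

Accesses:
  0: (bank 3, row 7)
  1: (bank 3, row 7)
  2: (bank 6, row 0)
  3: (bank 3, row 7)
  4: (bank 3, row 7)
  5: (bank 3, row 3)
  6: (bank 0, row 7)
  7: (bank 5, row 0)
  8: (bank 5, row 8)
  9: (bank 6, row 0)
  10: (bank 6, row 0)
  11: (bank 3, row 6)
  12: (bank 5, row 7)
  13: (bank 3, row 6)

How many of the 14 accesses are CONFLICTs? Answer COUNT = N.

step 0: bank3 None->7 [EMPTY]
step 1: bank3 7->7 [HIT]
step 2: bank6 None->0 [EMPTY]
step 3: bank3 7->7 [HIT]
step 4: bank3 7->7 [HIT]
step 5: bank3 7->3 [CONFLICT]
step 6: bank0 None->7 [EMPTY]
step 7: bank5 None->0 [EMPTY]
step 8: bank5 0->8 [CONFLICT]
step 9: bank6 0->0 [HIT]
step 10: bank6 0->0 [HIT]
step 11: bank3 3->6 [CONFLICT]
step 12: bank5 8->7 [CONFLICT]
step 13: bank3 6->6 [HIT]

COUNT = 4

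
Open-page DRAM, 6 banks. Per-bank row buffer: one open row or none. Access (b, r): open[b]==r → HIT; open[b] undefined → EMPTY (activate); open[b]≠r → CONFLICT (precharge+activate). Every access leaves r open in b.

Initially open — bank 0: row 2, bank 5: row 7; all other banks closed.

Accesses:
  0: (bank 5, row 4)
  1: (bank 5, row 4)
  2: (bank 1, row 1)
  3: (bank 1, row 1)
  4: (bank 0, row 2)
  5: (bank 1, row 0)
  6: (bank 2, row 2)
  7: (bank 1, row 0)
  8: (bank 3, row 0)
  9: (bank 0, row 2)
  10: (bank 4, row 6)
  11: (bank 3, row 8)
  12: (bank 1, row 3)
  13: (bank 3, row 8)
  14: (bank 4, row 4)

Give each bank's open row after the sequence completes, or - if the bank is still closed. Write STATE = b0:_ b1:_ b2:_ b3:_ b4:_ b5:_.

STATE = b0:2 b1:3 b2:2 b3:8 b4:4 b5:4

step 0: bank5 7->4 [CONFLICT]
step 1: bank5 4->4 [HIT]
step 2: bank1 None->1 [EMPTY]
step 3: bank1 1->1 [HIT]
step 4: bank0 2->2 [HIT]
step 5: bank1 1->0 [CONFLICT]
step 6: bank2 None->2 [EMPTY]
step 7: bank1 0->0 [HIT]
step 8: bank3 None->0 [EMPTY]
step 9: bank0 2->2 [HIT]
step 10: bank4 None->6 [EMPTY]
step 11: bank3 0->8 [CONFLICT]
step 12: bank1 0->3 [CONFLICT]
step 13: bank3 8->8 [HIT]
step 14: bank4 6->4 [CONFLICT]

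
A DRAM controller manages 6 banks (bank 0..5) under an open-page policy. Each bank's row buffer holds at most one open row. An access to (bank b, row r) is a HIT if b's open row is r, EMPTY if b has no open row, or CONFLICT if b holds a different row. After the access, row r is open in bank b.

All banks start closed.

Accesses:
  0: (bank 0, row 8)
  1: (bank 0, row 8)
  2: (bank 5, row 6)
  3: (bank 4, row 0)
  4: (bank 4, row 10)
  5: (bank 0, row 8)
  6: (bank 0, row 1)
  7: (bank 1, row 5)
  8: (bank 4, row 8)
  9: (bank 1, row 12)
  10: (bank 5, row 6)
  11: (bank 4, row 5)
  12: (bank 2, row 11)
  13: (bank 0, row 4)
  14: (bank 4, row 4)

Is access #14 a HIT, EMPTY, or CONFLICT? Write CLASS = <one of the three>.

0: bank 0 row 8 — prev None → EMPTY
1: bank 0 row 8 — prev 8 → HIT
2: bank 5 row 6 — prev None → EMPTY
3: bank 4 row 0 — prev None → EMPTY
4: bank 4 row 10 — prev 0 → CONFLICT
5: bank 0 row 8 — prev 8 → HIT
6: bank 0 row 1 — prev 8 → CONFLICT
7: bank 1 row 5 — prev None → EMPTY
8: bank 4 row 8 — prev 10 → CONFLICT
9: bank 1 row 12 — prev 5 → CONFLICT
10: bank 5 row 6 — prev 6 → HIT
11: bank 4 row 5 — prev 8 → CONFLICT
12: bank 2 row 11 — prev None → EMPTY
13: bank 0 row 4 — prev 1 → CONFLICT
14: bank 4 row 4 — prev 5 → CONFLICT

CLASS = CONFLICT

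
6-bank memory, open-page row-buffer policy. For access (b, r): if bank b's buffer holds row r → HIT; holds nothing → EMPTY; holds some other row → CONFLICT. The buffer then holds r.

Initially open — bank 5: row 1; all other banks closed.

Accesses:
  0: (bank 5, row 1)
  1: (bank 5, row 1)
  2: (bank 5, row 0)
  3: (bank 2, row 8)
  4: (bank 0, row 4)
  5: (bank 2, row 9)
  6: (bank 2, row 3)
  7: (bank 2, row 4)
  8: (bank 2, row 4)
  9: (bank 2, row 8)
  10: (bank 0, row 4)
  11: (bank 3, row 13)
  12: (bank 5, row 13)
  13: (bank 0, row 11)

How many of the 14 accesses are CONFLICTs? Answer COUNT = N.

COUNT = 7

#0 (5,1) H  (was 1)
#1 (5,1) H  (was 1)
#2 (5,0) C  (was 1)
#3 (2,8) E
#4 (0,4) E
#5 (2,9) C  (was 8)
#6 (2,3) C  (was 9)
#7 (2,4) C  (was 3)
#8 (2,4) H  (was 4)
#9 (2,8) C  (was 4)
#10 (0,4) H  (was 4)
#11 (3,13) E
#12 (5,13) C  (was 0)
#13 (0,11) C  (was 4)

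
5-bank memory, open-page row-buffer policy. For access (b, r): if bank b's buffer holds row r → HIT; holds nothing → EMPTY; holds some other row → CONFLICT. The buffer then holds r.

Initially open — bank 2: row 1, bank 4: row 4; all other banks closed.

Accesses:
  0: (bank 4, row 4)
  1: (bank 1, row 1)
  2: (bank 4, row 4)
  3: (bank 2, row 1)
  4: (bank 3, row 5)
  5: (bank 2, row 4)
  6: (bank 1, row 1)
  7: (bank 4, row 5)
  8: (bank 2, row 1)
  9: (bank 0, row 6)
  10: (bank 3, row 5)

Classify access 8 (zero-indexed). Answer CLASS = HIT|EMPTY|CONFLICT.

CLASS = CONFLICT

step 0: bank4 4->4 [HIT]
step 1: bank1 None->1 [EMPTY]
step 2: bank4 4->4 [HIT]
step 3: bank2 1->1 [HIT]
step 4: bank3 None->5 [EMPTY]
step 5: bank2 1->4 [CONFLICT]
step 6: bank1 1->1 [HIT]
step 7: bank4 4->5 [CONFLICT]
step 8: bank2 4->1 [CONFLICT]
step 9: bank0 None->6 [EMPTY]
step 10: bank3 5->5 [HIT]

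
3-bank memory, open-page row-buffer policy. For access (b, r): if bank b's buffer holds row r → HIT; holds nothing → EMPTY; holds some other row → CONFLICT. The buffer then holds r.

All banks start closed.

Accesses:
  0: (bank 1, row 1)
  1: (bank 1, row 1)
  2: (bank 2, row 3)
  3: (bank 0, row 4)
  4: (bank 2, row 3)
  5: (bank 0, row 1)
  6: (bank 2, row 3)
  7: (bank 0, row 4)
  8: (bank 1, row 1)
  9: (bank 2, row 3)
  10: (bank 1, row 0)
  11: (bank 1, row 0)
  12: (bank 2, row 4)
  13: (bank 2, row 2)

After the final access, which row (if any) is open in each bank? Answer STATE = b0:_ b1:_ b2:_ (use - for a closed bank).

#0 (1,1) E
#1 (1,1) H  (was 1)
#2 (2,3) E
#3 (0,4) E
#4 (2,3) H  (was 3)
#5 (0,1) C  (was 4)
#6 (2,3) H  (was 3)
#7 (0,4) C  (was 1)
#8 (1,1) H  (was 1)
#9 (2,3) H  (was 3)
#10 (1,0) C  (was 1)
#11 (1,0) H  (was 0)
#12 (2,4) C  (was 3)
#13 (2,2) C  (was 4)

STATE = b0:4 b1:0 b2:2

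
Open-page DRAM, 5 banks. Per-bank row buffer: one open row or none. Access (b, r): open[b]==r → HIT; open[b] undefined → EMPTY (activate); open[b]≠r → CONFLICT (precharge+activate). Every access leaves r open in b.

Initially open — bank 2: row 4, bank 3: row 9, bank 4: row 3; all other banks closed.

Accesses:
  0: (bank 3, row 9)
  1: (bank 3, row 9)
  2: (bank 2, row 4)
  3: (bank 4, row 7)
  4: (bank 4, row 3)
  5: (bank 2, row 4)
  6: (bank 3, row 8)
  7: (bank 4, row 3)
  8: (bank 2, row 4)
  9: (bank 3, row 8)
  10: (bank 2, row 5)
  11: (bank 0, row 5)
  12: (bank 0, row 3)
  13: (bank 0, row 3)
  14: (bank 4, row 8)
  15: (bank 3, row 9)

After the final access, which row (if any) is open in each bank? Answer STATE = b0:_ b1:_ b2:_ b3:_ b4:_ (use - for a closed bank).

STATE = b0:3 b1:- b2:5 b3:9 b4:8

step 0: bank3 9->9 [HIT]
step 1: bank3 9->9 [HIT]
step 2: bank2 4->4 [HIT]
step 3: bank4 3->7 [CONFLICT]
step 4: bank4 7->3 [CONFLICT]
step 5: bank2 4->4 [HIT]
step 6: bank3 9->8 [CONFLICT]
step 7: bank4 3->3 [HIT]
step 8: bank2 4->4 [HIT]
step 9: bank3 8->8 [HIT]
step 10: bank2 4->5 [CONFLICT]
step 11: bank0 None->5 [EMPTY]
step 12: bank0 5->3 [CONFLICT]
step 13: bank0 3->3 [HIT]
step 14: bank4 3->8 [CONFLICT]
step 15: bank3 8->9 [CONFLICT]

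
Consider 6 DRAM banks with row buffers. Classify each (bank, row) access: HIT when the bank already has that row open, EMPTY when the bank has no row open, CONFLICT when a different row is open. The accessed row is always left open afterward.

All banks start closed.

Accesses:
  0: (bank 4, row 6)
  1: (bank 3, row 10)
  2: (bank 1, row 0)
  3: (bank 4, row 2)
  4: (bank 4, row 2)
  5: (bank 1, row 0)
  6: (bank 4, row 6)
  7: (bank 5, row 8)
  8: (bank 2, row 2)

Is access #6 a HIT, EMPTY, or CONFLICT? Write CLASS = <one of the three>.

0: bank 4 row 6 — prev None → EMPTY
1: bank 3 row 10 — prev None → EMPTY
2: bank 1 row 0 — prev None → EMPTY
3: bank 4 row 2 — prev 6 → CONFLICT
4: bank 4 row 2 — prev 2 → HIT
5: bank 1 row 0 — prev 0 → HIT
6: bank 4 row 6 — prev 2 → CONFLICT
7: bank 5 row 8 — prev None → EMPTY
8: bank 2 row 2 — prev None → EMPTY

CLASS = CONFLICT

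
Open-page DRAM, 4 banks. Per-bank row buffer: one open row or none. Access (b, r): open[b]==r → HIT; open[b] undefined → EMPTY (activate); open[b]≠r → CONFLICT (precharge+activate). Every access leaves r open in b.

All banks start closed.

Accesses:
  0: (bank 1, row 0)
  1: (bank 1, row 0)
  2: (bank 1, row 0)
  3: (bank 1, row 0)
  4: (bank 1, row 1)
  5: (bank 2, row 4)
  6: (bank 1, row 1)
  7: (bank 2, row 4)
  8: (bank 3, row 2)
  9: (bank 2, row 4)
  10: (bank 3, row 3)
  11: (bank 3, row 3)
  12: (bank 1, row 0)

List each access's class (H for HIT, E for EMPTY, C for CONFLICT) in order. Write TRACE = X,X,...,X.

TRACE = E,H,H,H,C,E,H,H,E,H,C,H,C

  [0] b1 r0: no row ⇒ E
  [1] b1 r0: had r0 ⇒ H
  [2] b1 r0: had r0 ⇒ H
  [3] b1 r0: had r0 ⇒ H
  [4] b1 r1: had r0 ⇒ C
  [5] b2 r4: no row ⇒ E
  [6] b1 r1: had r1 ⇒ H
  [7] b2 r4: had r4 ⇒ H
  [8] b3 r2: no row ⇒ E
  [9] b2 r4: had r4 ⇒ H
  [10] b3 r3: had r2 ⇒ C
  [11] b3 r3: had r3 ⇒ H
  [12] b1 r0: had r1 ⇒ C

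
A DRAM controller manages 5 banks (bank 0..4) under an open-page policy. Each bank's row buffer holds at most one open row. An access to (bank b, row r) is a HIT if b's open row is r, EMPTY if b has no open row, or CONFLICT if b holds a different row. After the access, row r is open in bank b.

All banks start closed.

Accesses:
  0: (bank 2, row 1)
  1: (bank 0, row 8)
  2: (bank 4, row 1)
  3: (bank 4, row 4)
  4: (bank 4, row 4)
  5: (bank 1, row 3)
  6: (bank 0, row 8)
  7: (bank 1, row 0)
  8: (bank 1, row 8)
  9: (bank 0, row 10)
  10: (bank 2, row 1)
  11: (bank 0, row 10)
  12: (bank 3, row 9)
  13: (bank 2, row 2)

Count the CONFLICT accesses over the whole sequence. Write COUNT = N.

  [0] b2 r1: no row ⇒ E
  [1] b0 r8: no row ⇒ E
  [2] b4 r1: no row ⇒ E
  [3] b4 r4: had r1 ⇒ C
  [4] b4 r4: had r4 ⇒ H
  [5] b1 r3: no row ⇒ E
  [6] b0 r8: had r8 ⇒ H
  [7] b1 r0: had r3 ⇒ C
  [8] b1 r8: had r0 ⇒ C
  [9] b0 r10: had r8 ⇒ C
  [10] b2 r1: had r1 ⇒ H
  [11] b0 r10: had r10 ⇒ H
  [12] b3 r9: no row ⇒ E
  [13] b2 r2: had r1 ⇒ C

COUNT = 5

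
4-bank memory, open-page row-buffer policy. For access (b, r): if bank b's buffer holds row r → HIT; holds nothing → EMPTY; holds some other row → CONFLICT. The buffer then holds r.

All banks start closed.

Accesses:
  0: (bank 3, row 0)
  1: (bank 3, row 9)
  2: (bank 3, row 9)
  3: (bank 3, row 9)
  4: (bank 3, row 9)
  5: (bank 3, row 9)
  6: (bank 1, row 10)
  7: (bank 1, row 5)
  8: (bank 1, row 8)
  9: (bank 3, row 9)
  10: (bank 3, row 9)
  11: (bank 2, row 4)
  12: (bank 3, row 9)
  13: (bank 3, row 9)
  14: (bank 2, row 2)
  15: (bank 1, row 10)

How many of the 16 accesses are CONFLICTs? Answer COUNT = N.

  [0] b3 r0: no row ⇒ E
  [1] b3 r9: had r0 ⇒ C
  [2] b3 r9: had r9 ⇒ H
  [3] b3 r9: had r9 ⇒ H
  [4] b3 r9: had r9 ⇒ H
  [5] b3 r9: had r9 ⇒ H
  [6] b1 r10: no row ⇒ E
  [7] b1 r5: had r10 ⇒ C
  [8] b1 r8: had r5 ⇒ C
  [9] b3 r9: had r9 ⇒ H
  [10] b3 r9: had r9 ⇒ H
  [11] b2 r4: no row ⇒ E
  [12] b3 r9: had r9 ⇒ H
  [13] b3 r9: had r9 ⇒ H
  [14] b2 r2: had r4 ⇒ C
  [15] b1 r10: had r8 ⇒ C

COUNT = 5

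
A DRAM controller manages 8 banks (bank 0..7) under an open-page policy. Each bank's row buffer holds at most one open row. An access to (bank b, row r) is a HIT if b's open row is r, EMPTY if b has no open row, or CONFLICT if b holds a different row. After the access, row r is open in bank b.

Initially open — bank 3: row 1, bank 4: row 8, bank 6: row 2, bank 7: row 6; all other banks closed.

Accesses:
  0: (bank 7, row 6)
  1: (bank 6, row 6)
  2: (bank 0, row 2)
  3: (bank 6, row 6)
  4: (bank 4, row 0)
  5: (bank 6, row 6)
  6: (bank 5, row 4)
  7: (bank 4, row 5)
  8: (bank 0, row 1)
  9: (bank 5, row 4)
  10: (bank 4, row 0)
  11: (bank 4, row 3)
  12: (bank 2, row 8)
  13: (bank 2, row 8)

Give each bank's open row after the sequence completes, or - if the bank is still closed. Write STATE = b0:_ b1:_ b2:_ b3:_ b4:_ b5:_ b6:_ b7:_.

STATE = b0:1 b1:- b2:8 b3:1 b4:3 b5:4 b6:6 b7:6

step 0: bank7 6->6 [HIT]
step 1: bank6 2->6 [CONFLICT]
step 2: bank0 None->2 [EMPTY]
step 3: bank6 6->6 [HIT]
step 4: bank4 8->0 [CONFLICT]
step 5: bank6 6->6 [HIT]
step 6: bank5 None->4 [EMPTY]
step 7: bank4 0->5 [CONFLICT]
step 8: bank0 2->1 [CONFLICT]
step 9: bank5 4->4 [HIT]
step 10: bank4 5->0 [CONFLICT]
step 11: bank4 0->3 [CONFLICT]
step 12: bank2 None->8 [EMPTY]
step 13: bank2 8->8 [HIT]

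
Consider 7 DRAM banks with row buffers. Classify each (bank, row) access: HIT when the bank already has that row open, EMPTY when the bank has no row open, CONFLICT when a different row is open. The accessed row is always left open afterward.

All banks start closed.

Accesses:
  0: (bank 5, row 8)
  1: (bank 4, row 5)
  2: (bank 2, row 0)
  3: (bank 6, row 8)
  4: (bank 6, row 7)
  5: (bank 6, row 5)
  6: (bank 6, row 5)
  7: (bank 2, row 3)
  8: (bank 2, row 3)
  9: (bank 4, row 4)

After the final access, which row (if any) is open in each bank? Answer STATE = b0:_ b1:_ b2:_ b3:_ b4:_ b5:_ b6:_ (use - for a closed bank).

0: bank 5 row 8 — prev None → EMPTY
1: bank 4 row 5 — prev None → EMPTY
2: bank 2 row 0 — prev None → EMPTY
3: bank 6 row 8 — prev None → EMPTY
4: bank 6 row 7 — prev 8 → CONFLICT
5: bank 6 row 5 — prev 7 → CONFLICT
6: bank 6 row 5 — prev 5 → HIT
7: bank 2 row 3 — prev 0 → CONFLICT
8: bank 2 row 3 — prev 3 → HIT
9: bank 4 row 4 — prev 5 → CONFLICT

STATE = b0:- b1:- b2:3 b3:- b4:4 b5:8 b6:5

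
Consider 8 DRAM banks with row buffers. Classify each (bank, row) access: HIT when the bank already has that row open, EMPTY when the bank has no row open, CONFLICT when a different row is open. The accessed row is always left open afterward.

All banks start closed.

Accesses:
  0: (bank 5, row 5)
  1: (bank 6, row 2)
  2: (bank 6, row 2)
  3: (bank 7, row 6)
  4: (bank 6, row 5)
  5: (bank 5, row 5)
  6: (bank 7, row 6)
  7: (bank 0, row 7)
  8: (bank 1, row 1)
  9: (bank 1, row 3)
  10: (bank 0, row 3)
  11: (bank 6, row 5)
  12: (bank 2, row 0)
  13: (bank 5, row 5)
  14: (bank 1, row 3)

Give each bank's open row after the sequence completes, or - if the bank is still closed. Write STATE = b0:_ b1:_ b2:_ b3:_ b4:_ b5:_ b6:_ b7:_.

STATE = b0:3 b1:3 b2:0 b3:- b4:- b5:5 b6:5 b7:6

step 0: bank5 None->5 [EMPTY]
step 1: bank6 None->2 [EMPTY]
step 2: bank6 2->2 [HIT]
step 3: bank7 None->6 [EMPTY]
step 4: bank6 2->5 [CONFLICT]
step 5: bank5 5->5 [HIT]
step 6: bank7 6->6 [HIT]
step 7: bank0 None->7 [EMPTY]
step 8: bank1 None->1 [EMPTY]
step 9: bank1 1->3 [CONFLICT]
step 10: bank0 7->3 [CONFLICT]
step 11: bank6 5->5 [HIT]
step 12: bank2 None->0 [EMPTY]
step 13: bank5 5->5 [HIT]
step 14: bank1 3->3 [HIT]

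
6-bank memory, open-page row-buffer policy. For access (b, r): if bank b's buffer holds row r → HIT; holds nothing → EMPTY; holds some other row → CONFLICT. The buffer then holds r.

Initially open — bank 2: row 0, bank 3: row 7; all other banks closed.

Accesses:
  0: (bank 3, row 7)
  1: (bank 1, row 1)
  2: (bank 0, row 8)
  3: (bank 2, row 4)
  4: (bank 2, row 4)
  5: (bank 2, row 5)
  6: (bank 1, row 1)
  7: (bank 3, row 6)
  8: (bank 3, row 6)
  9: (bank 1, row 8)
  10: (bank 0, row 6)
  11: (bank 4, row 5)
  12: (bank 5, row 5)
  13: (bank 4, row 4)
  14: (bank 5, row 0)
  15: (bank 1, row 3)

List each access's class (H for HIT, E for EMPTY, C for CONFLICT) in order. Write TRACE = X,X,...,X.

TRACE = H,E,E,C,H,C,H,C,H,C,C,E,E,C,C,C

step 0: bank3 7->7 [HIT]
step 1: bank1 None->1 [EMPTY]
step 2: bank0 None->8 [EMPTY]
step 3: bank2 0->4 [CONFLICT]
step 4: bank2 4->4 [HIT]
step 5: bank2 4->5 [CONFLICT]
step 6: bank1 1->1 [HIT]
step 7: bank3 7->6 [CONFLICT]
step 8: bank3 6->6 [HIT]
step 9: bank1 1->8 [CONFLICT]
step 10: bank0 8->6 [CONFLICT]
step 11: bank4 None->5 [EMPTY]
step 12: bank5 None->5 [EMPTY]
step 13: bank4 5->4 [CONFLICT]
step 14: bank5 5->0 [CONFLICT]
step 15: bank1 8->3 [CONFLICT]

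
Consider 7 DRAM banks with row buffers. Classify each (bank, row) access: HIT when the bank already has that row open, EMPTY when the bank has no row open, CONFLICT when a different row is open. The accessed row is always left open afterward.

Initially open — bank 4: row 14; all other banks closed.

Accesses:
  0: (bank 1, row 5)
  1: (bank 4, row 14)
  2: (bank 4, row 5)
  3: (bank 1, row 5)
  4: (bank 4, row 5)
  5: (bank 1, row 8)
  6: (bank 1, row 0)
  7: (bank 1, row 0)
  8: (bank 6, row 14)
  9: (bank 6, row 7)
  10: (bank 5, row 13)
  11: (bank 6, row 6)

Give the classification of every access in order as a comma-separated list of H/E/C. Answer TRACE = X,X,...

TRACE = E,H,C,H,H,C,C,H,E,C,E,C

  [0] b1 r5: no row ⇒ E
  [1] b4 r14: had r14 ⇒ H
  [2] b4 r5: had r14 ⇒ C
  [3] b1 r5: had r5 ⇒ H
  [4] b4 r5: had r5 ⇒ H
  [5] b1 r8: had r5 ⇒ C
  [6] b1 r0: had r8 ⇒ C
  [7] b1 r0: had r0 ⇒ H
  [8] b6 r14: no row ⇒ E
  [9] b6 r7: had r14 ⇒ C
  [10] b5 r13: no row ⇒ E
  [11] b6 r6: had r7 ⇒ C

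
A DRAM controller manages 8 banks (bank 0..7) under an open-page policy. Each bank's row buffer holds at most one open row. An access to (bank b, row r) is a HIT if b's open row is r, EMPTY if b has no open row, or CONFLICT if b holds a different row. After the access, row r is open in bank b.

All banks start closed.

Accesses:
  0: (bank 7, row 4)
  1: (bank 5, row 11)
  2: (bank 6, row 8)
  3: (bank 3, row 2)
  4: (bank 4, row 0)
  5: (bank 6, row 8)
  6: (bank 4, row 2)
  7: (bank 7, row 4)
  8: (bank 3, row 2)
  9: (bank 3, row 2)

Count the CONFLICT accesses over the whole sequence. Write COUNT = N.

COUNT = 1

#0 (7,4) E
#1 (5,11) E
#2 (6,8) E
#3 (3,2) E
#4 (4,0) E
#5 (6,8) H  (was 8)
#6 (4,2) C  (was 0)
#7 (7,4) H  (was 4)
#8 (3,2) H  (was 2)
#9 (3,2) H  (was 2)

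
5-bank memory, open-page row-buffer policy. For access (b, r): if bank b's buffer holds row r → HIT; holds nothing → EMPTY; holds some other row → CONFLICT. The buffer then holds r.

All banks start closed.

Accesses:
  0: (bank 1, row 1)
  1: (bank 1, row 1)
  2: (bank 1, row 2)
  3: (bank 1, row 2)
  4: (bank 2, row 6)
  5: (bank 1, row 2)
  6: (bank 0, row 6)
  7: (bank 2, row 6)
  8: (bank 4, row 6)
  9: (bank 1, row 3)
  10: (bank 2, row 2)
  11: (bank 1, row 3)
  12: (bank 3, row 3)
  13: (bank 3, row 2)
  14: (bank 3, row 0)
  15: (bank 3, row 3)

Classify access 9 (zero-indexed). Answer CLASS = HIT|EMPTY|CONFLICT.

CLASS = CONFLICT

  [0] b1 r1: no row ⇒ E
  [1] b1 r1: had r1 ⇒ H
  [2] b1 r2: had r1 ⇒ C
  [3] b1 r2: had r2 ⇒ H
  [4] b2 r6: no row ⇒ E
  [5] b1 r2: had r2 ⇒ H
  [6] b0 r6: no row ⇒ E
  [7] b2 r6: had r6 ⇒ H
  [8] b4 r6: no row ⇒ E
  [9] b1 r3: had r2 ⇒ C
  [10] b2 r2: had r6 ⇒ C
  [11] b1 r3: had r3 ⇒ H
  [12] b3 r3: no row ⇒ E
  [13] b3 r2: had r3 ⇒ C
  [14] b3 r0: had r2 ⇒ C
  [15] b3 r3: had r0 ⇒ C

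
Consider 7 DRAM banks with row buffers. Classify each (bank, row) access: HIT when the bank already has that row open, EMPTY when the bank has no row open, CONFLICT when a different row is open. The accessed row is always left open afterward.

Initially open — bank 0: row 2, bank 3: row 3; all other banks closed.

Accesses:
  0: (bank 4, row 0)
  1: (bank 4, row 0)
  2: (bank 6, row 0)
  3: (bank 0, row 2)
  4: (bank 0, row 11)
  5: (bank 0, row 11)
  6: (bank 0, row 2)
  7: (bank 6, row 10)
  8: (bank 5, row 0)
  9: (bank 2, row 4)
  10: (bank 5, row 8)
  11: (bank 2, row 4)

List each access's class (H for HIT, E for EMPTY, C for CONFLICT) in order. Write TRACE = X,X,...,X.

0: bank 4 row 0 — prev None → EMPTY
1: bank 4 row 0 — prev 0 → HIT
2: bank 6 row 0 — prev None → EMPTY
3: bank 0 row 2 — prev 2 → HIT
4: bank 0 row 11 — prev 2 → CONFLICT
5: bank 0 row 11 — prev 11 → HIT
6: bank 0 row 2 — prev 11 → CONFLICT
7: bank 6 row 10 — prev 0 → CONFLICT
8: bank 5 row 0 — prev None → EMPTY
9: bank 2 row 4 — prev None → EMPTY
10: bank 5 row 8 — prev 0 → CONFLICT
11: bank 2 row 4 — prev 4 → HIT

TRACE = E,H,E,H,C,H,C,C,E,E,C,H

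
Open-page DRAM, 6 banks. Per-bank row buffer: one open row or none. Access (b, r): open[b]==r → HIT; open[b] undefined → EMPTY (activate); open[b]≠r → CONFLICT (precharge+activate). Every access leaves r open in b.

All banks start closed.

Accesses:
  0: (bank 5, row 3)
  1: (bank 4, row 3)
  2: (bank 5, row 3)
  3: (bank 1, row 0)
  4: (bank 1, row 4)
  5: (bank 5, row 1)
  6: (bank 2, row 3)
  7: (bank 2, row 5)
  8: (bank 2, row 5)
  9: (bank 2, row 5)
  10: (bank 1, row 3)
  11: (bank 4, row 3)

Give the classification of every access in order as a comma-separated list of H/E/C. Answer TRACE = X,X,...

0: bank 5 row 3 — prev None → EMPTY
1: bank 4 row 3 — prev None → EMPTY
2: bank 5 row 3 — prev 3 → HIT
3: bank 1 row 0 — prev None → EMPTY
4: bank 1 row 4 — prev 0 → CONFLICT
5: bank 5 row 1 — prev 3 → CONFLICT
6: bank 2 row 3 — prev None → EMPTY
7: bank 2 row 5 — prev 3 → CONFLICT
8: bank 2 row 5 — prev 5 → HIT
9: bank 2 row 5 — prev 5 → HIT
10: bank 1 row 3 — prev 4 → CONFLICT
11: bank 4 row 3 — prev 3 → HIT

TRACE = E,E,H,E,C,C,E,C,H,H,C,H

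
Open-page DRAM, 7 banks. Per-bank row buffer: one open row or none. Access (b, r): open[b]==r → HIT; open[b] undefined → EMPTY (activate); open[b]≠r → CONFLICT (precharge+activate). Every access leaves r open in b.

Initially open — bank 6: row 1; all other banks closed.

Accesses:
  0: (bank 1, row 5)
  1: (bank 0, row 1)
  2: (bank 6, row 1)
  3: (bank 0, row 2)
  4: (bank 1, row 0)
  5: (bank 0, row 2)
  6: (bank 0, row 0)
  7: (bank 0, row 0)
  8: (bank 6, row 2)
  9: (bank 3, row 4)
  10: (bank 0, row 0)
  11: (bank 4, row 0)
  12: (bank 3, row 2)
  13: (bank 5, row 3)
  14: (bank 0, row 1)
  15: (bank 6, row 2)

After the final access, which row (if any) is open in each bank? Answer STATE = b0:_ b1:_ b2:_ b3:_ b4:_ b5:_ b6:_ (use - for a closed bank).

step 0: bank1 None->5 [EMPTY]
step 1: bank0 None->1 [EMPTY]
step 2: bank6 1->1 [HIT]
step 3: bank0 1->2 [CONFLICT]
step 4: bank1 5->0 [CONFLICT]
step 5: bank0 2->2 [HIT]
step 6: bank0 2->0 [CONFLICT]
step 7: bank0 0->0 [HIT]
step 8: bank6 1->2 [CONFLICT]
step 9: bank3 None->4 [EMPTY]
step 10: bank0 0->0 [HIT]
step 11: bank4 None->0 [EMPTY]
step 12: bank3 4->2 [CONFLICT]
step 13: bank5 None->3 [EMPTY]
step 14: bank0 0->1 [CONFLICT]
step 15: bank6 2->2 [HIT]

STATE = b0:1 b1:0 b2:- b3:2 b4:0 b5:3 b6:2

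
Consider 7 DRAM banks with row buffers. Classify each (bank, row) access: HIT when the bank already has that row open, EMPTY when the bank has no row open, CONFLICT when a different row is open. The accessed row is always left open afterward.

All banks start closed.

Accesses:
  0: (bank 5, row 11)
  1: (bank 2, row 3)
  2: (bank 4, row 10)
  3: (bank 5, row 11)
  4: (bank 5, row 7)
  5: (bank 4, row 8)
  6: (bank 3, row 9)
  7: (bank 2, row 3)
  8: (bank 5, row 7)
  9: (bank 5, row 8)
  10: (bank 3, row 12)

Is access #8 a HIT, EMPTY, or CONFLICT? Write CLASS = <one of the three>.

CLASS = HIT

  [0] b5 r11: no row ⇒ E
  [1] b2 r3: no row ⇒ E
  [2] b4 r10: no row ⇒ E
  [3] b5 r11: had r11 ⇒ H
  [4] b5 r7: had r11 ⇒ C
  [5] b4 r8: had r10 ⇒ C
  [6] b3 r9: no row ⇒ E
  [7] b2 r3: had r3 ⇒ H
  [8] b5 r7: had r7 ⇒ H
  [9] b5 r8: had r7 ⇒ C
  [10] b3 r12: had r9 ⇒ C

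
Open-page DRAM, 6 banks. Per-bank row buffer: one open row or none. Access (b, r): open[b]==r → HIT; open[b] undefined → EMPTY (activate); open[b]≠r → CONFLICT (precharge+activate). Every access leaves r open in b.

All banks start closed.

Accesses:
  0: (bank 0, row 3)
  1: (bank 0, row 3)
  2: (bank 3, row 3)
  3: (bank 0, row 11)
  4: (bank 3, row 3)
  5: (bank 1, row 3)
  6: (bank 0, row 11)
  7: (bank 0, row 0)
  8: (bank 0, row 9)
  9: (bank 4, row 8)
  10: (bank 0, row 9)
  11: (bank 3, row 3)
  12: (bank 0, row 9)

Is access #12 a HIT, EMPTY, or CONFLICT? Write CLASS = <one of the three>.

  [0] b0 r3: no row ⇒ E
  [1] b0 r3: had r3 ⇒ H
  [2] b3 r3: no row ⇒ E
  [3] b0 r11: had r3 ⇒ C
  [4] b3 r3: had r3 ⇒ H
  [5] b1 r3: no row ⇒ E
  [6] b0 r11: had r11 ⇒ H
  [7] b0 r0: had r11 ⇒ C
  [8] b0 r9: had r0 ⇒ C
  [9] b4 r8: no row ⇒ E
  [10] b0 r9: had r9 ⇒ H
  [11] b3 r3: had r3 ⇒ H
  [12] b0 r9: had r9 ⇒ H

CLASS = HIT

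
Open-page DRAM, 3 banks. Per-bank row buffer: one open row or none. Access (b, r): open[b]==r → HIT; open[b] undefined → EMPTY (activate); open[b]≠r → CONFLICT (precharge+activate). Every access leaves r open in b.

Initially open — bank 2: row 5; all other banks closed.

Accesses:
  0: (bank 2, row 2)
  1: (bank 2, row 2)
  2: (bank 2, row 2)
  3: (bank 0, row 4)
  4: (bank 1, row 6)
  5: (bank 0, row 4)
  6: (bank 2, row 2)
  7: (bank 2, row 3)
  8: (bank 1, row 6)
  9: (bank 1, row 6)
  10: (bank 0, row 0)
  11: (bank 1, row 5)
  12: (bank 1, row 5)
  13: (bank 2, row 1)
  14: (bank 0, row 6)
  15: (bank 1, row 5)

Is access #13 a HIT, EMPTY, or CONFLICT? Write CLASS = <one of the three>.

  [0] b2 r2: had r5 ⇒ C
  [1] b2 r2: had r2 ⇒ H
  [2] b2 r2: had r2 ⇒ H
  [3] b0 r4: no row ⇒ E
  [4] b1 r6: no row ⇒ E
  [5] b0 r4: had r4 ⇒ H
  [6] b2 r2: had r2 ⇒ H
  [7] b2 r3: had r2 ⇒ C
  [8] b1 r6: had r6 ⇒ H
  [9] b1 r6: had r6 ⇒ H
  [10] b0 r0: had r4 ⇒ C
  [11] b1 r5: had r6 ⇒ C
  [12] b1 r5: had r5 ⇒ H
  [13] b2 r1: had r3 ⇒ C
  [14] b0 r6: had r0 ⇒ C
  [15] b1 r5: had r5 ⇒ H

CLASS = CONFLICT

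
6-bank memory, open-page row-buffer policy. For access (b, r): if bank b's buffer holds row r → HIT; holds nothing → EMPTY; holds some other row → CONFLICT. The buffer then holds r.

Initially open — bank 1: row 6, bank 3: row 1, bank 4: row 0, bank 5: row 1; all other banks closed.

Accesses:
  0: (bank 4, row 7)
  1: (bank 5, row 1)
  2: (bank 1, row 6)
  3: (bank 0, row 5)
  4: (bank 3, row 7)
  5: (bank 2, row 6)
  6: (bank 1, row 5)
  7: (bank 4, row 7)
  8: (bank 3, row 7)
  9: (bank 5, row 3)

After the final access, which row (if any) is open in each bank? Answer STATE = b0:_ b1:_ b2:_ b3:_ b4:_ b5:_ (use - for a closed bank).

STATE = b0:5 b1:5 b2:6 b3:7 b4:7 b5:3

#0 (4,7) C  (was 0)
#1 (5,1) H  (was 1)
#2 (1,6) H  (was 6)
#3 (0,5) E
#4 (3,7) C  (was 1)
#5 (2,6) E
#6 (1,5) C  (was 6)
#7 (4,7) H  (was 7)
#8 (3,7) H  (was 7)
#9 (5,3) C  (was 1)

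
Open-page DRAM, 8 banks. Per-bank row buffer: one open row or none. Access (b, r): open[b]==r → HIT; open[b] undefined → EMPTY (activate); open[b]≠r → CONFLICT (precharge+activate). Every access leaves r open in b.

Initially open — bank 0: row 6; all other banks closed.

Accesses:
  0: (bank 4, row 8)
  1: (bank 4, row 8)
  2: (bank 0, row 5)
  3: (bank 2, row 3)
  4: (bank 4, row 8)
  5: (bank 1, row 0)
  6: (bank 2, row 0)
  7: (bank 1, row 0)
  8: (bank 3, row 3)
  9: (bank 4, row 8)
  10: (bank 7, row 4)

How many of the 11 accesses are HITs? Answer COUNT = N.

step 0: bank4 None->8 [EMPTY]
step 1: bank4 8->8 [HIT]
step 2: bank0 6->5 [CONFLICT]
step 3: bank2 None->3 [EMPTY]
step 4: bank4 8->8 [HIT]
step 5: bank1 None->0 [EMPTY]
step 6: bank2 3->0 [CONFLICT]
step 7: bank1 0->0 [HIT]
step 8: bank3 None->3 [EMPTY]
step 9: bank4 8->8 [HIT]
step 10: bank7 None->4 [EMPTY]

COUNT = 4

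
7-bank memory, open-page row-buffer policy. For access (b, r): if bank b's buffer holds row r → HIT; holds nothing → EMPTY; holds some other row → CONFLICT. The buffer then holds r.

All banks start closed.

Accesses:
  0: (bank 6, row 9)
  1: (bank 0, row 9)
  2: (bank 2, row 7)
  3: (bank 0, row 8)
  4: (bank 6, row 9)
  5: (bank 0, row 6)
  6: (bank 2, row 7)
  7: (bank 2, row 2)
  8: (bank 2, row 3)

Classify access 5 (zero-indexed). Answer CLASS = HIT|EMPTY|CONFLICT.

0: bank 6 row 9 — prev None → EMPTY
1: bank 0 row 9 — prev None → EMPTY
2: bank 2 row 7 — prev None → EMPTY
3: bank 0 row 8 — prev 9 → CONFLICT
4: bank 6 row 9 — prev 9 → HIT
5: bank 0 row 6 — prev 8 → CONFLICT
6: bank 2 row 7 — prev 7 → HIT
7: bank 2 row 2 — prev 7 → CONFLICT
8: bank 2 row 3 — prev 2 → CONFLICT

CLASS = CONFLICT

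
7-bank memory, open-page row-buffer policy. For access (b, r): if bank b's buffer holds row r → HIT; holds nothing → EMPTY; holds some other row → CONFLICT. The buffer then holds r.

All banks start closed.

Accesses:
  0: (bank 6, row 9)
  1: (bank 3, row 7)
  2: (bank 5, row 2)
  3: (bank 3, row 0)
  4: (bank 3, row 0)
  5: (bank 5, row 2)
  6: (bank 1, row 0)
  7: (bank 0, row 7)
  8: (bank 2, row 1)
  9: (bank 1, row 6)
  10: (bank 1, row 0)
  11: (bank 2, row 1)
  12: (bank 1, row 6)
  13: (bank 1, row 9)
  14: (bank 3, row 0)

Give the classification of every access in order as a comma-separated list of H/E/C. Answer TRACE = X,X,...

step 0: bank6 None->9 [EMPTY]
step 1: bank3 None->7 [EMPTY]
step 2: bank5 None->2 [EMPTY]
step 3: bank3 7->0 [CONFLICT]
step 4: bank3 0->0 [HIT]
step 5: bank5 2->2 [HIT]
step 6: bank1 None->0 [EMPTY]
step 7: bank0 None->7 [EMPTY]
step 8: bank2 None->1 [EMPTY]
step 9: bank1 0->6 [CONFLICT]
step 10: bank1 6->0 [CONFLICT]
step 11: bank2 1->1 [HIT]
step 12: bank1 0->6 [CONFLICT]
step 13: bank1 6->9 [CONFLICT]
step 14: bank3 0->0 [HIT]

TRACE = E,E,E,C,H,H,E,E,E,C,C,H,C,C,H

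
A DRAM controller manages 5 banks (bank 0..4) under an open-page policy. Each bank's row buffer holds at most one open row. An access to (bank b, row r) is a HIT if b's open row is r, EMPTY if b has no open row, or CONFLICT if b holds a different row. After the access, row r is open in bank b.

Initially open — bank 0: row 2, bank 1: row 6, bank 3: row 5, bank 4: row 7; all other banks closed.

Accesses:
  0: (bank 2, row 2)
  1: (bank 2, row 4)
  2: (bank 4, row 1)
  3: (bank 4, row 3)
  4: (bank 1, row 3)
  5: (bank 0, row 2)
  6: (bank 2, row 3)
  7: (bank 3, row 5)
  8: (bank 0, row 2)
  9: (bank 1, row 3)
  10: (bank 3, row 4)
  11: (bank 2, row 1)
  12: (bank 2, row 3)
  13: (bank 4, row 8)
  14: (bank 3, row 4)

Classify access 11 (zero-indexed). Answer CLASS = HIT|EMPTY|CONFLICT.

step 0: bank2 None->2 [EMPTY]
step 1: bank2 2->4 [CONFLICT]
step 2: bank4 7->1 [CONFLICT]
step 3: bank4 1->3 [CONFLICT]
step 4: bank1 6->3 [CONFLICT]
step 5: bank0 2->2 [HIT]
step 6: bank2 4->3 [CONFLICT]
step 7: bank3 5->5 [HIT]
step 8: bank0 2->2 [HIT]
step 9: bank1 3->3 [HIT]
step 10: bank3 5->4 [CONFLICT]
step 11: bank2 3->1 [CONFLICT]
step 12: bank2 1->3 [CONFLICT]
step 13: bank4 3->8 [CONFLICT]
step 14: bank3 4->4 [HIT]

CLASS = CONFLICT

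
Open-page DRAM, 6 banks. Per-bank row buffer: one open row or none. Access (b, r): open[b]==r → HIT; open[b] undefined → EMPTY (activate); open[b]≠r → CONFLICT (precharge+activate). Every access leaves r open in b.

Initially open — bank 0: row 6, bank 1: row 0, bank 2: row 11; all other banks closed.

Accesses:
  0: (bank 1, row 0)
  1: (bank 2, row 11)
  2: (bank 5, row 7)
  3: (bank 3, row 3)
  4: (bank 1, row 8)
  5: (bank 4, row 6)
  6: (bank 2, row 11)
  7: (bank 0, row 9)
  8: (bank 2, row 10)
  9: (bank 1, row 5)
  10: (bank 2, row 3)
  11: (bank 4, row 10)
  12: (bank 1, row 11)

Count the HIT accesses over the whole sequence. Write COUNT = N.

COUNT = 3

#0 (1,0) H  (was 0)
#1 (2,11) H  (was 11)
#2 (5,7) E
#3 (3,3) E
#4 (1,8) C  (was 0)
#5 (4,6) E
#6 (2,11) H  (was 11)
#7 (0,9) C  (was 6)
#8 (2,10) C  (was 11)
#9 (1,5) C  (was 8)
#10 (2,3) C  (was 10)
#11 (4,10) C  (was 6)
#12 (1,11) C  (was 5)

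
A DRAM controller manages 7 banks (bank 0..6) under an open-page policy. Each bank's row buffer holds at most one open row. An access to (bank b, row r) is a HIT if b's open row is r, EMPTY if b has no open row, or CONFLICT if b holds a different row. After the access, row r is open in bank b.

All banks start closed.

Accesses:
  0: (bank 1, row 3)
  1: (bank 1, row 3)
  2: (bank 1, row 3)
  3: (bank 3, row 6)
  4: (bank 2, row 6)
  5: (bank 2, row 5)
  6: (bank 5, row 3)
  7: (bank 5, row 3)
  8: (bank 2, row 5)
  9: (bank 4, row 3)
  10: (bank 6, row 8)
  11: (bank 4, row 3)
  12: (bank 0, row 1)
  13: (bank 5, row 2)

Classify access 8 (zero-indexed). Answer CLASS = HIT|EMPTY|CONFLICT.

0: bank 1 row 3 — prev None → EMPTY
1: bank 1 row 3 — prev 3 → HIT
2: bank 1 row 3 — prev 3 → HIT
3: bank 3 row 6 — prev None → EMPTY
4: bank 2 row 6 — prev None → EMPTY
5: bank 2 row 5 — prev 6 → CONFLICT
6: bank 5 row 3 — prev None → EMPTY
7: bank 5 row 3 — prev 3 → HIT
8: bank 2 row 5 — prev 5 → HIT
9: bank 4 row 3 — prev None → EMPTY
10: bank 6 row 8 — prev None → EMPTY
11: bank 4 row 3 — prev 3 → HIT
12: bank 0 row 1 — prev None → EMPTY
13: bank 5 row 2 — prev 3 → CONFLICT

CLASS = HIT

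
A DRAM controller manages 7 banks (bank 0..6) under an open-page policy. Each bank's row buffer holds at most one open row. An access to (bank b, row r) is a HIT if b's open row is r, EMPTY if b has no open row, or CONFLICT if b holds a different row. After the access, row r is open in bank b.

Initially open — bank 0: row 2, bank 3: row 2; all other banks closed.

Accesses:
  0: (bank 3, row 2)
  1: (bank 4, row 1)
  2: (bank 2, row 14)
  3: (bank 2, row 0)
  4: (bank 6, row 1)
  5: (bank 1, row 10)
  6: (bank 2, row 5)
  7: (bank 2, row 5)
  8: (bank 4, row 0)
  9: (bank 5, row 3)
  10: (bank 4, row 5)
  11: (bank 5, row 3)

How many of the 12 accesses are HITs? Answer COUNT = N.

0: bank 3 row 2 — prev 2 → HIT
1: bank 4 row 1 — prev None → EMPTY
2: bank 2 row 14 — prev None → EMPTY
3: bank 2 row 0 — prev 14 → CONFLICT
4: bank 6 row 1 — prev None → EMPTY
5: bank 1 row 10 — prev None → EMPTY
6: bank 2 row 5 — prev 0 → CONFLICT
7: bank 2 row 5 — prev 5 → HIT
8: bank 4 row 0 — prev 1 → CONFLICT
9: bank 5 row 3 — prev None → EMPTY
10: bank 4 row 5 — prev 0 → CONFLICT
11: bank 5 row 3 — prev 3 → HIT

COUNT = 3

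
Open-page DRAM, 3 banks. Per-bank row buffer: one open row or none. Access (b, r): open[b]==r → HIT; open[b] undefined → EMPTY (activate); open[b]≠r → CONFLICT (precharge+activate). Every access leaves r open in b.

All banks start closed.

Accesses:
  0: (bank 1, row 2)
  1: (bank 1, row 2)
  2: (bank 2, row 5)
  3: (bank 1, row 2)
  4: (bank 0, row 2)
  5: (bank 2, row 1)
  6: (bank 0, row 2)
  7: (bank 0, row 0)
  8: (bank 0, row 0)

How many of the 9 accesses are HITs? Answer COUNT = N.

COUNT = 4

step 0: bank1 None->2 [EMPTY]
step 1: bank1 2->2 [HIT]
step 2: bank2 None->5 [EMPTY]
step 3: bank1 2->2 [HIT]
step 4: bank0 None->2 [EMPTY]
step 5: bank2 5->1 [CONFLICT]
step 6: bank0 2->2 [HIT]
step 7: bank0 2->0 [CONFLICT]
step 8: bank0 0->0 [HIT]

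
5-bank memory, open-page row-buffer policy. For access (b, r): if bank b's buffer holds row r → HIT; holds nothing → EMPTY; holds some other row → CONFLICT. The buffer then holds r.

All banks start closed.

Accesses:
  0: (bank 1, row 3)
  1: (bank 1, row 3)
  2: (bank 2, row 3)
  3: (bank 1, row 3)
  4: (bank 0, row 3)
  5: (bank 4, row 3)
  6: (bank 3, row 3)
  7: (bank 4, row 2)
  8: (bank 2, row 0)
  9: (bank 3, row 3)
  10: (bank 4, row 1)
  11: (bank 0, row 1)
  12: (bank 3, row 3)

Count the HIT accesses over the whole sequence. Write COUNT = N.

0: bank 1 row 3 — prev None → EMPTY
1: bank 1 row 3 — prev 3 → HIT
2: bank 2 row 3 — prev None → EMPTY
3: bank 1 row 3 — prev 3 → HIT
4: bank 0 row 3 — prev None → EMPTY
5: bank 4 row 3 — prev None → EMPTY
6: bank 3 row 3 — prev None → EMPTY
7: bank 4 row 2 — prev 3 → CONFLICT
8: bank 2 row 0 — prev 3 → CONFLICT
9: bank 3 row 3 — prev 3 → HIT
10: bank 4 row 1 — prev 2 → CONFLICT
11: bank 0 row 1 — prev 3 → CONFLICT
12: bank 3 row 3 — prev 3 → HIT

COUNT = 4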